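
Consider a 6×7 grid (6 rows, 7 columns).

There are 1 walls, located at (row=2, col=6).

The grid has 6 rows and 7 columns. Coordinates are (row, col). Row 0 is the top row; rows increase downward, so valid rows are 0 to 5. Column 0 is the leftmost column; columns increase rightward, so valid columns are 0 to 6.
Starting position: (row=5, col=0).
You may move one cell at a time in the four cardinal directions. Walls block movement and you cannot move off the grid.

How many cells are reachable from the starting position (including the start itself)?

BFS flood-fill from (row=5, col=0):
  Distance 0: (row=5, col=0)
  Distance 1: (row=4, col=0), (row=5, col=1)
  Distance 2: (row=3, col=0), (row=4, col=1), (row=5, col=2)
  Distance 3: (row=2, col=0), (row=3, col=1), (row=4, col=2), (row=5, col=3)
  Distance 4: (row=1, col=0), (row=2, col=1), (row=3, col=2), (row=4, col=3), (row=5, col=4)
  Distance 5: (row=0, col=0), (row=1, col=1), (row=2, col=2), (row=3, col=3), (row=4, col=4), (row=5, col=5)
  Distance 6: (row=0, col=1), (row=1, col=2), (row=2, col=3), (row=3, col=4), (row=4, col=5), (row=5, col=6)
  Distance 7: (row=0, col=2), (row=1, col=3), (row=2, col=4), (row=3, col=5), (row=4, col=6)
  Distance 8: (row=0, col=3), (row=1, col=4), (row=2, col=5), (row=3, col=6)
  Distance 9: (row=0, col=4), (row=1, col=5)
  Distance 10: (row=0, col=5), (row=1, col=6)
  Distance 11: (row=0, col=6)
Total reachable: 41 (grid has 41 open cells total)

Answer: Reachable cells: 41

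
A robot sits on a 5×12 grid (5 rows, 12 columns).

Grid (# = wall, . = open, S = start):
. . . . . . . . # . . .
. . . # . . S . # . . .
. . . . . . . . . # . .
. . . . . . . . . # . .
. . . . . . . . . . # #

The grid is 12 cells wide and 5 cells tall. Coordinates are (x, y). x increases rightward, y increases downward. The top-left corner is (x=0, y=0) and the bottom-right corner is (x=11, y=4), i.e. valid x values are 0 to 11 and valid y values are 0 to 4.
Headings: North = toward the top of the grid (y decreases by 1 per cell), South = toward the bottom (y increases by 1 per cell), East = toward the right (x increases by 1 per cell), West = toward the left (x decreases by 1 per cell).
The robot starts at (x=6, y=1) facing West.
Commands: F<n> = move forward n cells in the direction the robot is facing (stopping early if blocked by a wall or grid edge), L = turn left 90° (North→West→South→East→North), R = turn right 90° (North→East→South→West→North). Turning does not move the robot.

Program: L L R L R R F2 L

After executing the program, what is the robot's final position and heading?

Answer: Final position: (x=4, y=1), facing South

Derivation:
Start: (x=6, y=1), facing West
  L: turn left, now facing South
  L: turn left, now facing East
  R: turn right, now facing South
  L: turn left, now facing East
  R: turn right, now facing South
  R: turn right, now facing West
  F2: move forward 2, now at (x=4, y=1)
  L: turn left, now facing South
Final: (x=4, y=1), facing South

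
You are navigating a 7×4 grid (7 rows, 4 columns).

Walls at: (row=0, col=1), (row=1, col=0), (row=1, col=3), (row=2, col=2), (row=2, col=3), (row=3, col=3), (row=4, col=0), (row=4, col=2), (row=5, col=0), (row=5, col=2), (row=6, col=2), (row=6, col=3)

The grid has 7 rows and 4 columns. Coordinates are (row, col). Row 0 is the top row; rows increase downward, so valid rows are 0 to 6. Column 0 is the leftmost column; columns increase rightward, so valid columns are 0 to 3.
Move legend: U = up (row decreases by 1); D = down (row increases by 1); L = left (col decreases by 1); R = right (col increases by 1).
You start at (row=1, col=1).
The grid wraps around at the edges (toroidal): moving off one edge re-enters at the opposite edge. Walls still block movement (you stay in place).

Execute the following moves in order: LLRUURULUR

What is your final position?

Start: (row=1, col=1)
  L (left): blocked, stay at (row=1, col=1)
  L (left): blocked, stay at (row=1, col=1)
  R (right): (row=1, col=1) -> (row=1, col=2)
  U (up): (row=1, col=2) -> (row=0, col=2)
  U (up): blocked, stay at (row=0, col=2)
  R (right): (row=0, col=2) -> (row=0, col=3)
  U (up): blocked, stay at (row=0, col=3)
  L (left): (row=0, col=3) -> (row=0, col=2)
  U (up): blocked, stay at (row=0, col=2)
  R (right): (row=0, col=2) -> (row=0, col=3)
Final: (row=0, col=3)

Answer: Final position: (row=0, col=3)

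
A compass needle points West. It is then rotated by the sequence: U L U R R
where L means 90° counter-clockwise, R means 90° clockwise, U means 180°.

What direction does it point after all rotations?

Answer: Final heading: North

Derivation:
Start: West
  U (U-turn (180°)) -> East
  L (left (90° counter-clockwise)) -> North
  U (U-turn (180°)) -> South
  R (right (90° clockwise)) -> West
  R (right (90° clockwise)) -> North
Final: North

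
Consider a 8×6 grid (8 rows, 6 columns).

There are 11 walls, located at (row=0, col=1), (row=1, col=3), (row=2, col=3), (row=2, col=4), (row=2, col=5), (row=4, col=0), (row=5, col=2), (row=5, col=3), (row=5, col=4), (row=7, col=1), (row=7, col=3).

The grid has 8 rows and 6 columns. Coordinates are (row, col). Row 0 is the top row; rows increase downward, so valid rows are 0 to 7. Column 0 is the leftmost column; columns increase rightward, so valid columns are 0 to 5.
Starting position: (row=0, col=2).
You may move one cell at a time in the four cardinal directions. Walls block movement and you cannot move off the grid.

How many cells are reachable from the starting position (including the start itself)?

Answer: Reachable cells: 37

Derivation:
BFS flood-fill from (row=0, col=2):
  Distance 0: (row=0, col=2)
  Distance 1: (row=0, col=3), (row=1, col=2)
  Distance 2: (row=0, col=4), (row=1, col=1), (row=2, col=2)
  Distance 3: (row=0, col=5), (row=1, col=0), (row=1, col=4), (row=2, col=1), (row=3, col=2)
  Distance 4: (row=0, col=0), (row=1, col=5), (row=2, col=0), (row=3, col=1), (row=3, col=3), (row=4, col=2)
  Distance 5: (row=3, col=0), (row=3, col=4), (row=4, col=1), (row=4, col=3)
  Distance 6: (row=3, col=5), (row=4, col=4), (row=5, col=1)
  Distance 7: (row=4, col=5), (row=5, col=0), (row=6, col=1)
  Distance 8: (row=5, col=5), (row=6, col=0), (row=6, col=2)
  Distance 9: (row=6, col=3), (row=6, col=5), (row=7, col=0), (row=7, col=2)
  Distance 10: (row=6, col=4), (row=7, col=5)
  Distance 11: (row=7, col=4)
Total reachable: 37 (grid has 37 open cells total)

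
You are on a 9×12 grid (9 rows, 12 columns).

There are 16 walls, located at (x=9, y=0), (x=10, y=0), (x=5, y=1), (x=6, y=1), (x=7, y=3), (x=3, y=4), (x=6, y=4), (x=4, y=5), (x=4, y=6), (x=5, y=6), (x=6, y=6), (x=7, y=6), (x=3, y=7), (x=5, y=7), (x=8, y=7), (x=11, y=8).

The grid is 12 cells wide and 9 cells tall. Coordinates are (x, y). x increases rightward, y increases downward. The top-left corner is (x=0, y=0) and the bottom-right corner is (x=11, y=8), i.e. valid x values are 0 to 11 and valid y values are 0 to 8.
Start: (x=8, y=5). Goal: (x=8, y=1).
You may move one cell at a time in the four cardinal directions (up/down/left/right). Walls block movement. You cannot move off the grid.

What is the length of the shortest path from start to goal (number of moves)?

BFS from (x=8, y=5) until reaching (x=8, y=1):
  Distance 0: (x=8, y=5)
  Distance 1: (x=8, y=4), (x=7, y=5), (x=9, y=5), (x=8, y=6)
  Distance 2: (x=8, y=3), (x=7, y=4), (x=9, y=4), (x=6, y=5), (x=10, y=5), (x=9, y=6)
  Distance 3: (x=8, y=2), (x=9, y=3), (x=10, y=4), (x=5, y=5), (x=11, y=5), (x=10, y=6), (x=9, y=7)
  Distance 4: (x=8, y=1), (x=7, y=2), (x=9, y=2), (x=10, y=3), (x=5, y=4), (x=11, y=4), (x=11, y=6), (x=10, y=7), (x=9, y=8)  <- goal reached here
One shortest path (4 moves): (x=8, y=5) -> (x=8, y=4) -> (x=8, y=3) -> (x=8, y=2) -> (x=8, y=1)

Answer: Shortest path length: 4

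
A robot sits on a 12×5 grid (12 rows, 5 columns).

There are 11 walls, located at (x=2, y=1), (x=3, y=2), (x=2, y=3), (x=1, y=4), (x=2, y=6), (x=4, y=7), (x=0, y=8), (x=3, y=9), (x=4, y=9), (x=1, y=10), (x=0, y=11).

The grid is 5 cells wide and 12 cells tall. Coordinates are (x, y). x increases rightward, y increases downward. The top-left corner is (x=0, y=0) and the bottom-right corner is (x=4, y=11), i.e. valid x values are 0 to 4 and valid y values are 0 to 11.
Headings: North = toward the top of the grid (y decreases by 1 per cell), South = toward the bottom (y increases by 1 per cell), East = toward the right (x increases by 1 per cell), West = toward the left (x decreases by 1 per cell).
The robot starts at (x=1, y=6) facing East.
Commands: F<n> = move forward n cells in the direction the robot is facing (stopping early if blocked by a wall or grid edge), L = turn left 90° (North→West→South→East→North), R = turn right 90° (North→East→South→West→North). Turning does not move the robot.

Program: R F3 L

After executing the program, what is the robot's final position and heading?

Start: (x=1, y=6), facing East
  R: turn right, now facing South
  F3: move forward 3, now at (x=1, y=9)
  L: turn left, now facing East
Final: (x=1, y=9), facing East

Answer: Final position: (x=1, y=9), facing East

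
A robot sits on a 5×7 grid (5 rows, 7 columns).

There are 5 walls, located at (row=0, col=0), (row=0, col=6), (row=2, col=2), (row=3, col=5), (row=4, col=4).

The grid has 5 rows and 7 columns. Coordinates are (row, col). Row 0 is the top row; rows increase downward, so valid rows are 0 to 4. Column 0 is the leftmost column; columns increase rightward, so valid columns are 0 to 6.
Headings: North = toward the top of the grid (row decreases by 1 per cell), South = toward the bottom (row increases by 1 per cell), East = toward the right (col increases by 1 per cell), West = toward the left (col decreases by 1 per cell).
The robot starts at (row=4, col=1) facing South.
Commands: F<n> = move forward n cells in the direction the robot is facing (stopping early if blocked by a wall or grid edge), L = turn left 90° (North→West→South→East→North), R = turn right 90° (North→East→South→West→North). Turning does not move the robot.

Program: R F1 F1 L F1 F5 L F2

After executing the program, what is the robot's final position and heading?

Start: (row=4, col=1), facing South
  R: turn right, now facing West
  F1: move forward 1, now at (row=4, col=0)
  F1: move forward 0/1 (blocked), now at (row=4, col=0)
  L: turn left, now facing South
  F1: move forward 0/1 (blocked), now at (row=4, col=0)
  F5: move forward 0/5 (blocked), now at (row=4, col=0)
  L: turn left, now facing East
  F2: move forward 2, now at (row=4, col=2)
Final: (row=4, col=2), facing East

Answer: Final position: (row=4, col=2), facing East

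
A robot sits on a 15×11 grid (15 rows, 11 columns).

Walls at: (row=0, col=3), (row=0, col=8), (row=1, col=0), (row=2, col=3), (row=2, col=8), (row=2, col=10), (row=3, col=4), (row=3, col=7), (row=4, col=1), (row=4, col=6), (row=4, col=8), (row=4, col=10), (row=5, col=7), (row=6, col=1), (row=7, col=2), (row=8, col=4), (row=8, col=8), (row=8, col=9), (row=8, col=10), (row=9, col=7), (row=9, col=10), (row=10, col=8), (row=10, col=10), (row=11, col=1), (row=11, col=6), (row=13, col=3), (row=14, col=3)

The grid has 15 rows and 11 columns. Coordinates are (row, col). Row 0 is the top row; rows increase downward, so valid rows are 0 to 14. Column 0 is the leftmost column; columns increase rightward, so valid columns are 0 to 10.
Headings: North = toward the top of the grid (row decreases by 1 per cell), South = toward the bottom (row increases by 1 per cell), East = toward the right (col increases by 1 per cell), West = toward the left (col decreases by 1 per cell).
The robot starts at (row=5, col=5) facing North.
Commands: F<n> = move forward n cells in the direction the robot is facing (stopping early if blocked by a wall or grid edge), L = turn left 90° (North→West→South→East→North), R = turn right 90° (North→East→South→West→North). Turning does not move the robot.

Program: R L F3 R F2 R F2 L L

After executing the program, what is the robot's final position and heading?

Answer: Final position: (row=2, col=7), facing North

Derivation:
Start: (row=5, col=5), facing North
  R: turn right, now facing East
  L: turn left, now facing North
  F3: move forward 3, now at (row=2, col=5)
  R: turn right, now facing East
  F2: move forward 2, now at (row=2, col=7)
  R: turn right, now facing South
  F2: move forward 0/2 (blocked), now at (row=2, col=7)
  L: turn left, now facing East
  L: turn left, now facing North
Final: (row=2, col=7), facing North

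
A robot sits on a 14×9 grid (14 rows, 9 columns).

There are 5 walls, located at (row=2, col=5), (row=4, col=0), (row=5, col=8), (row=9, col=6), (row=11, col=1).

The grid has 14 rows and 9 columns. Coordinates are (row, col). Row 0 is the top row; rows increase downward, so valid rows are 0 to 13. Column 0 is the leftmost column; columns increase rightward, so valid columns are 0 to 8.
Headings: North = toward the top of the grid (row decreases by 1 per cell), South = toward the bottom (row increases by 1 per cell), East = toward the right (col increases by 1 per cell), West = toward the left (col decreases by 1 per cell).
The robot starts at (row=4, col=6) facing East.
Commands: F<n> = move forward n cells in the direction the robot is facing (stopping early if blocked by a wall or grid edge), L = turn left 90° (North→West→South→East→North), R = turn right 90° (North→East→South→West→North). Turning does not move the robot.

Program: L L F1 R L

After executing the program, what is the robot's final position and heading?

Start: (row=4, col=6), facing East
  L: turn left, now facing North
  L: turn left, now facing West
  F1: move forward 1, now at (row=4, col=5)
  R: turn right, now facing North
  L: turn left, now facing West
Final: (row=4, col=5), facing West

Answer: Final position: (row=4, col=5), facing West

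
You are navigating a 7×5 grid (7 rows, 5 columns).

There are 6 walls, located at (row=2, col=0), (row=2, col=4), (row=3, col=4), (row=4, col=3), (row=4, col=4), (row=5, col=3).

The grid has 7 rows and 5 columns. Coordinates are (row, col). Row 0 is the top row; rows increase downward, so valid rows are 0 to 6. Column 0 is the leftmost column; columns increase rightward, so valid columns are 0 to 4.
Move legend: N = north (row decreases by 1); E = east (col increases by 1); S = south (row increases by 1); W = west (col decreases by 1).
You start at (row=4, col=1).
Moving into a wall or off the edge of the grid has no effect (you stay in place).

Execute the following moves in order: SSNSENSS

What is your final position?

Answer: Final position: (row=6, col=2)

Derivation:
Start: (row=4, col=1)
  S (south): (row=4, col=1) -> (row=5, col=1)
  S (south): (row=5, col=1) -> (row=6, col=1)
  N (north): (row=6, col=1) -> (row=5, col=1)
  S (south): (row=5, col=1) -> (row=6, col=1)
  E (east): (row=6, col=1) -> (row=6, col=2)
  N (north): (row=6, col=2) -> (row=5, col=2)
  S (south): (row=5, col=2) -> (row=6, col=2)
  S (south): blocked, stay at (row=6, col=2)
Final: (row=6, col=2)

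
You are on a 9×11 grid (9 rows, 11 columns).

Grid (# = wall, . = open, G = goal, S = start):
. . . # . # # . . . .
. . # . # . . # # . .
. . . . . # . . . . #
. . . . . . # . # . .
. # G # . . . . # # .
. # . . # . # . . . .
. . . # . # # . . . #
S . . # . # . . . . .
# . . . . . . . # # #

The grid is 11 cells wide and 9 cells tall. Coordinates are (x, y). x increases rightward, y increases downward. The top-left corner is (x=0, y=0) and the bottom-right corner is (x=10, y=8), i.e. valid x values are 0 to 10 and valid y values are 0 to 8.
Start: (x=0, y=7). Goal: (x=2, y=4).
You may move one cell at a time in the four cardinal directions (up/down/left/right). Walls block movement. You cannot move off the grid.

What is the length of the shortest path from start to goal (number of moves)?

BFS from (x=0, y=7) until reaching (x=2, y=4):
  Distance 0: (x=0, y=7)
  Distance 1: (x=0, y=6), (x=1, y=7)
  Distance 2: (x=0, y=5), (x=1, y=6), (x=2, y=7), (x=1, y=8)
  Distance 3: (x=0, y=4), (x=2, y=6), (x=2, y=8)
  Distance 4: (x=0, y=3), (x=2, y=5), (x=3, y=8)
  Distance 5: (x=0, y=2), (x=1, y=3), (x=2, y=4), (x=3, y=5), (x=4, y=8)  <- goal reached here
One shortest path (5 moves): (x=0, y=7) -> (x=1, y=7) -> (x=2, y=7) -> (x=2, y=6) -> (x=2, y=5) -> (x=2, y=4)

Answer: Shortest path length: 5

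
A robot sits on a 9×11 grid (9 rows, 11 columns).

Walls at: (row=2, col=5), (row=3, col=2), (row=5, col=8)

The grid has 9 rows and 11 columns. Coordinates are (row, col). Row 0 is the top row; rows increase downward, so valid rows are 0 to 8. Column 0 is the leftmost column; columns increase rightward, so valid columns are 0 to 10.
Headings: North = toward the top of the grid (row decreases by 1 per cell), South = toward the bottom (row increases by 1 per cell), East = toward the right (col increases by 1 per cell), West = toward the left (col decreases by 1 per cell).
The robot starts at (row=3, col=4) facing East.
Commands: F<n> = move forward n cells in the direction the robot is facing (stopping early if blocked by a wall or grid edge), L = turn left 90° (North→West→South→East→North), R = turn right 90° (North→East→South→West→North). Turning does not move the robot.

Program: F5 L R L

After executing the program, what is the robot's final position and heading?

Start: (row=3, col=4), facing East
  F5: move forward 5, now at (row=3, col=9)
  L: turn left, now facing North
  R: turn right, now facing East
  L: turn left, now facing North
Final: (row=3, col=9), facing North

Answer: Final position: (row=3, col=9), facing North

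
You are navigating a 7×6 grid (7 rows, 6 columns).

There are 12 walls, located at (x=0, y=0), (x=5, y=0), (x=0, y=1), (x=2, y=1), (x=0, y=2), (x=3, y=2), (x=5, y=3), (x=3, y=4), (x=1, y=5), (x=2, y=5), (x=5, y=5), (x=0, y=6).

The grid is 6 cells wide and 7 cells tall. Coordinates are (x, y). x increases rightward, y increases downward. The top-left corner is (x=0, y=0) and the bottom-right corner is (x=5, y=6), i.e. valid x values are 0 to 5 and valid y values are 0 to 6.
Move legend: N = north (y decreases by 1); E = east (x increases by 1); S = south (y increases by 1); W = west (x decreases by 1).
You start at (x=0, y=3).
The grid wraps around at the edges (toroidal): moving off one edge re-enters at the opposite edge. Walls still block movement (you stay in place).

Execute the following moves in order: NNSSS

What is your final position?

Start: (x=0, y=3)
  N (north): blocked, stay at (x=0, y=3)
  N (north): blocked, stay at (x=0, y=3)
  S (south): (x=0, y=3) -> (x=0, y=4)
  S (south): (x=0, y=4) -> (x=0, y=5)
  S (south): blocked, stay at (x=0, y=5)
Final: (x=0, y=5)

Answer: Final position: (x=0, y=5)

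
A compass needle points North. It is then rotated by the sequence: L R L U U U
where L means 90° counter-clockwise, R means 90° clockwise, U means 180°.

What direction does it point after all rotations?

Answer: Final heading: East

Derivation:
Start: North
  L (left (90° counter-clockwise)) -> West
  R (right (90° clockwise)) -> North
  L (left (90° counter-clockwise)) -> West
  U (U-turn (180°)) -> East
  U (U-turn (180°)) -> West
  U (U-turn (180°)) -> East
Final: East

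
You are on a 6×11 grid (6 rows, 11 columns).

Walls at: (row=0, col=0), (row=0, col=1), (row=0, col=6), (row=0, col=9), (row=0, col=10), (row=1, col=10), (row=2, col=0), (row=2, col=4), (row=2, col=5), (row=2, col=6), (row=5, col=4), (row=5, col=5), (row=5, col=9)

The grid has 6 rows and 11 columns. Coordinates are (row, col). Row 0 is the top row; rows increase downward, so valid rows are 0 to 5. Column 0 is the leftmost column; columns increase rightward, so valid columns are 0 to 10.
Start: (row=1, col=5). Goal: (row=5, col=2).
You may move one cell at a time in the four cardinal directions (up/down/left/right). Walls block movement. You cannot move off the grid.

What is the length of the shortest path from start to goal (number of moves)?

Answer: Shortest path length: 7

Derivation:
BFS from (row=1, col=5) until reaching (row=5, col=2):
  Distance 0: (row=1, col=5)
  Distance 1: (row=0, col=5), (row=1, col=4), (row=1, col=6)
  Distance 2: (row=0, col=4), (row=1, col=3), (row=1, col=7)
  Distance 3: (row=0, col=3), (row=0, col=7), (row=1, col=2), (row=1, col=8), (row=2, col=3), (row=2, col=7)
  Distance 4: (row=0, col=2), (row=0, col=8), (row=1, col=1), (row=1, col=9), (row=2, col=2), (row=2, col=8), (row=3, col=3), (row=3, col=7)
  Distance 5: (row=1, col=0), (row=2, col=1), (row=2, col=9), (row=3, col=2), (row=3, col=4), (row=3, col=6), (row=3, col=8), (row=4, col=3), (row=4, col=7)
  Distance 6: (row=2, col=10), (row=3, col=1), (row=3, col=5), (row=3, col=9), (row=4, col=2), (row=4, col=4), (row=4, col=6), (row=4, col=8), (row=5, col=3), (row=5, col=7)
  Distance 7: (row=3, col=0), (row=3, col=10), (row=4, col=1), (row=4, col=5), (row=4, col=9), (row=5, col=2), (row=5, col=6), (row=5, col=8)  <- goal reached here
One shortest path (7 moves): (row=1, col=5) -> (row=1, col=4) -> (row=1, col=3) -> (row=1, col=2) -> (row=2, col=2) -> (row=3, col=2) -> (row=4, col=2) -> (row=5, col=2)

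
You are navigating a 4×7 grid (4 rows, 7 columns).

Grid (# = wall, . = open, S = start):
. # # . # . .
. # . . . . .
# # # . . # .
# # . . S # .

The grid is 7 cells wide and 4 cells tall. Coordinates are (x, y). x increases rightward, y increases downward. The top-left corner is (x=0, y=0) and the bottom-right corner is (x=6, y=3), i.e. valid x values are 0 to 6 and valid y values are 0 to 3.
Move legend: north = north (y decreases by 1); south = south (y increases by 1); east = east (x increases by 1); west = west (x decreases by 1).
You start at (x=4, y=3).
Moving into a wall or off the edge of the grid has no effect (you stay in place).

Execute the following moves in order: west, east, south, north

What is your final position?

Answer: Final position: (x=4, y=2)

Derivation:
Start: (x=4, y=3)
  west (west): (x=4, y=3) -> (x=3, y=3)
  east (east): (x=3, y=3) -> (x=4, y=3)
  south (south): blocked, stay at (x=4, y=3)
  north (north): (x=4, y=3) -> (x=4, y=2)
Final: (x=4, y=2)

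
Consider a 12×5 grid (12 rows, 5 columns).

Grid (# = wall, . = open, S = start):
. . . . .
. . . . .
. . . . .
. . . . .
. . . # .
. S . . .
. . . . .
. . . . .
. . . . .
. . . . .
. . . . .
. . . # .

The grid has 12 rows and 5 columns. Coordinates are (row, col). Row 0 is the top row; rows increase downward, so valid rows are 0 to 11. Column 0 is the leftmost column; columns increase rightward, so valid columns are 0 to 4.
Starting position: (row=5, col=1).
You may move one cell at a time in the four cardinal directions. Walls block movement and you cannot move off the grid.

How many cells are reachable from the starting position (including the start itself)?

Answer: Reachable cells: 58

Derivation:
BFS flood-fill from (row=5, col=1):
  Distance 0: (row=5, col=1)
  Distance 1: (row=4, col=1), (row=5, col=0), (row=5, col=2), (row=6, col=1)
  Distance 2: (row=3, col=1), (row=4, col=0), (row=4, col=2), (row=5, col=3), (row=6, col=0), (row=6, col=2), (row=7, col=1)
  Distance 3: (row=2, col=1), (row=3, col=0), (row=3, col=2), (row=5, col=4), (row=6, col=3), (row=7, col=0), (row=7, col=2), (row=8, col=1)
  Distance 4: (row=1, col=1), (row=2, col=0), (row=2, col=2), (row=3, col=3), (row=4, col=4), (row=6, col=4), (row=7, col=3), (row=8, col=0), (row=8, col=2), (row=9, col=1)
  Distance 5: (row=0, col=1), (row=1, col=0), (row=1, col=2), (row=2, col=3), (row=3, col=4), (row=7, col=4), (row=8, col=3), (row=9, col=0), (row=9, col=2), (row=10, col=1)
  Distance 6: (row=0, col=0), (row=0, col=2), (row=1, col=3), (row=2, col=4), (row=8, col=4), (row=9, col=3), (row=10, col=0), (row=10, col=2), (row=11, col=1)
  Distance 7: (row=0, col=3), (row=1, col=4), (row=9, col=4), (row=10, col=3), (row=11, col=0), (row=11, col=2)
  Distance 8: (row=0, col=4), (row=10, col=4)
  Distance 9: (row=11, col=4)
Total reachable: 58 (grid has 58 open cells total)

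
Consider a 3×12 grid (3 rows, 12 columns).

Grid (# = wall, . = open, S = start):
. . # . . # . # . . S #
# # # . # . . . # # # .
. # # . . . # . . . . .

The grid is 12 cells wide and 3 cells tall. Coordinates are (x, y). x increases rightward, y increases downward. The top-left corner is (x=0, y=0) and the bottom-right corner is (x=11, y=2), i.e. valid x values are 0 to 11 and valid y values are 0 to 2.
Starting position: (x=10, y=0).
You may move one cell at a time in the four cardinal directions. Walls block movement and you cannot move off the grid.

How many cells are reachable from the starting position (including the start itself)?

BFS flood-fill from (x=10, y=0):
  Distance 0: (x=10, y=0)
  Distance 1: (x=9, y=0)
  Distance 2: (x=8, y=0)
Total reachable: 3 (grid has 22 open cells total)

Answer: Reachable cells: 3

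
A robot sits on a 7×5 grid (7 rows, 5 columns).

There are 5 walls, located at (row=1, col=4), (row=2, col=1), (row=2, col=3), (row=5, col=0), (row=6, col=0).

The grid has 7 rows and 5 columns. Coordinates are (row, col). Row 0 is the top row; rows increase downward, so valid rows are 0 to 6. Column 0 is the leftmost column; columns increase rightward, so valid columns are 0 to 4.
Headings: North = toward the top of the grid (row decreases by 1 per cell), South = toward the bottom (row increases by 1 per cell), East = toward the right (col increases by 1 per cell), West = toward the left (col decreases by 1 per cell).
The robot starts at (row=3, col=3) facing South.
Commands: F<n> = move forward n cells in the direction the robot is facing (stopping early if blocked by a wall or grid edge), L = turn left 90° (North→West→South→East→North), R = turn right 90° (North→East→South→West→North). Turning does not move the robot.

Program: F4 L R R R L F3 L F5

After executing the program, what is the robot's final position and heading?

Start: (row=3, col=3), facing South
  F4: move forward 3/4 (blocked), now at (row=6, col=3)
  L: turn left, now facing East
  R: turn right, now facing South
  R: turn right, now facing West
  R: turn right, now facing North
  L: turn left, now facing West
  F3: move forward 2/3 (blocked), now at (row=6, col=1)
  L: turn left, now facing South
  F5: move forward 0/5 (blocked), now at (row=6, col=1)
Final: (row=6, col=1), facing South

Answer: Final position: (row=6, col=1), facing South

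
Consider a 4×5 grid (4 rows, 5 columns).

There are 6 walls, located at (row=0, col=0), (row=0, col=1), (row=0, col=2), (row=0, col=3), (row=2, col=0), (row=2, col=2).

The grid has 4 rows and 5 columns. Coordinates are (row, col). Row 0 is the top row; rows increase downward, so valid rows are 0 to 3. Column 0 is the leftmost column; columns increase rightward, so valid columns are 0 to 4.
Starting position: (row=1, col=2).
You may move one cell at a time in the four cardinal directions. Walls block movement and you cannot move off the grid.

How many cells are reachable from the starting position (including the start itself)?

BFS flood-fill from (row=1, col=2):
  Distance 0: (row=1, col=2)
  Distance 1: (row=1, col=1), (row=1, col=3)
  Distance 2: (row=1, col=0), (row=1, col=4), (row=2, col=1), (row=2, col=3)
  Distance 3: (row=0, col=4), (row=2, col=4), (row=3, col=1), (row=3, col=3)
  Distance 4: (row=3, col=0), (row=3, col=2), (row=3, col=4)
Total reachable: 14 (grid has 14 open cells total)

Answer: Reachable cells: 14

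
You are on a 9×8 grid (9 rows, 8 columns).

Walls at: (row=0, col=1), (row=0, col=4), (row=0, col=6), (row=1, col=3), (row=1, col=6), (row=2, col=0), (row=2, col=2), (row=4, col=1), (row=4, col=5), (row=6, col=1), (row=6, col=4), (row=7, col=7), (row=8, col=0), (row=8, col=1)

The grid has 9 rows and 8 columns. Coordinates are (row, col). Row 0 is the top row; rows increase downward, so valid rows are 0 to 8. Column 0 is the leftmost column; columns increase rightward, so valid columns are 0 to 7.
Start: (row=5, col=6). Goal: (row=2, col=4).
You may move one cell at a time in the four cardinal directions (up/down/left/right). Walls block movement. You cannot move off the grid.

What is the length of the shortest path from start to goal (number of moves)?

Answer: Shortest path length: 5

Derivation:
BFS from (row=5, col=6) until reaching (row=2, col=4):
  Distance 0: (row=5, col=6)
  Distance 1: (row=4, col=6), (row=5, col=5), (row=5, col=7), (row=6, col=6)
  Distance 2: (row=3, col=6), (row=4, col=7), (row=5, col=4), (row=6, col=5), (row=6, col=7), (row=7, col=6)
  Distance 3: (row=2, col=6), (row=3, col=5), (row=3, col=7), (row=4, col=4), (row=5, col=3), (row=7, col=5), (row=8, col=6)
  Distance 4: (row=2, col=5), (row=2, col=7), (row=3, col=4), (row=4, col=3), (row=5, col=2), (row=6, col=3), (row=7, col=4), (row=8, col=5), (row=8, col=7)
  Distance 5: (row=1, col=5), (row=1, col=7), (row=2, col=4), (row=3, col=3), (row=4, col=2), (row=5, col=1), (row=6, col=2), (row=7, col=3), (row=8, col=4)  <- goal reached here
One shortest path (5 moves): (row=5, col=6) -> (row=5, col=5) -> (row=5, col=4) -> (row=4, col=4) -> (row=3, col=4) -> (row=2, col=4)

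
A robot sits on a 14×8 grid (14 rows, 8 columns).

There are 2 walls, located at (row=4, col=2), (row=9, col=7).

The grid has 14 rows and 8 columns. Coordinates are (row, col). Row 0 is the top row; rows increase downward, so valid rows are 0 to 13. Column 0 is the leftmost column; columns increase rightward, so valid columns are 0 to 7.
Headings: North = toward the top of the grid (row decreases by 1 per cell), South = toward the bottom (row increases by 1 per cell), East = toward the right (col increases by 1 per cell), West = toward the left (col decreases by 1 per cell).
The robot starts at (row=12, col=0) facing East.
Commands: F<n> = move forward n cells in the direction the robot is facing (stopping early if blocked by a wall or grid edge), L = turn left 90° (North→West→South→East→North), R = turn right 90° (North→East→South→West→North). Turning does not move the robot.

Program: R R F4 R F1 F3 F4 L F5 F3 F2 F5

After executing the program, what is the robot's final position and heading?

Start: (row=12, col=0), facing East
  R: turn right, now facing South
  R: turn right, now facing West
  F4: move forward 0/4 (blocked), now at (row=12, col=0)
  R: turn right, now facing North
  F1: move forward 1, now at (row=11, col=0)
  F3: move forward 3, now at (row=8, col=0)
  F4: move forward 4, now at (row=4, col=0)
  L: turn left, now facing West
  F5: move forward 0/5 (blocked), now at (row=4, col=0)
  F3: move forward 0/3 (blocked), now at (row=4, col=0)
  F2: move forward 0/2 (blocked), now at (row=4, col=0)
  F5: move forward 0/5 (blocked), now at (row=4, col=0)
Final: (row=4, col=0), facing West

Answer: Final position: (row=4, col=0), facing West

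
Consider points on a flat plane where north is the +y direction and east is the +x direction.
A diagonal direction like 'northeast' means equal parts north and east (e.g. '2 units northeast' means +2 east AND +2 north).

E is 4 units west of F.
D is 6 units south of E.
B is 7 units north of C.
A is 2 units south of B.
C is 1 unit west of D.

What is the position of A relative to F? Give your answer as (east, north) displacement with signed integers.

Answer: A is at (east=-5, north=-1) relative to F.

Derivation:
Place F at the origin (east=0, north=0).
  E is 4 units west of F: delta (east=-4, north=+0); E at (east=-4, north=0).
  D is 6 units south of E: delta (east=+0, north=-6); D at (east=-4, north=-6).
  C is 1 unit west of D: delta (east=-1, north=+0); C at (east=-5, north=-6).
  B is 7 units north of C: delta (east=+0, north=+7); B at (east=-5, north=1).
  A is 2 units south of B: delta (east=+0, north=-2); A at (east=-5, north=-1).
Therefore A relative to F: (east=-5, north=-1).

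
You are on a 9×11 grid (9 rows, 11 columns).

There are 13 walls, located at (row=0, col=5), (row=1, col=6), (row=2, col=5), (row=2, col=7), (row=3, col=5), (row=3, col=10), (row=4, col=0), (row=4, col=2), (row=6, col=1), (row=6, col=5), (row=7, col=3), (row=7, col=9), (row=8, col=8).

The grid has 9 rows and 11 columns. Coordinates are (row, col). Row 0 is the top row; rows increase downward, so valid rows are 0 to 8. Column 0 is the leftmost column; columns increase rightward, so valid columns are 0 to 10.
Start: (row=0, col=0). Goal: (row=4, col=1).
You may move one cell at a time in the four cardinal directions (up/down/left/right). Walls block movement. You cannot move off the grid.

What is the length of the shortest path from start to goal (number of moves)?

BFS from (row=0, col=0) until reaching (row=4, col=1):
  Distance 0: (row=0, col=0)
  Distance 1: (row=0, col=1), (row=1, col=0)
  Distance 2: (row=0, col=2), (row=1, col=1), (row=2, col=0)
  Distance 3: (row=0, col=3), (row=1, col=2), (row=2, col=1), (row=3, col=0)
  Distance 4: (row=0, col=4), (row=1, col=3), (row=2, col=2), (row=3, col=1)
  Distance 5: (row=1, col=4), (row=2, col=3), (row=3, col=2), (row=4, col=1)  <- goal reached here
One shortest path (5 moves): (row=0, col=0) -> (row=0, col=1) -> (row=1, col=1) -> (row=2, col=1) -> (row=3, col=1) -> (row=4, col=1)

Answer: Shortest path length: 5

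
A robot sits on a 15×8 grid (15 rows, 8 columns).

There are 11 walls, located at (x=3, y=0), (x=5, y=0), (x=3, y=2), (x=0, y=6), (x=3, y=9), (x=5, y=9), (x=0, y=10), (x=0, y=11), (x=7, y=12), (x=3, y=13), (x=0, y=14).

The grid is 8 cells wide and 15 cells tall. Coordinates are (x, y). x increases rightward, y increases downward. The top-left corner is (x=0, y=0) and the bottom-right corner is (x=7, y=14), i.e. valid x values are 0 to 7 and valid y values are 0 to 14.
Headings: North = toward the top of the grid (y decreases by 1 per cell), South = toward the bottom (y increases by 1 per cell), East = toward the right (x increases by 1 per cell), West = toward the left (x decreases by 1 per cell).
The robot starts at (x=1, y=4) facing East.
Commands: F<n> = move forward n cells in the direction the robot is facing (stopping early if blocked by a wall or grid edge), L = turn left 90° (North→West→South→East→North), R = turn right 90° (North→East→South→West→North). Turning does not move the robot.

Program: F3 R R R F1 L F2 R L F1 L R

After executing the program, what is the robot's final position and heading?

Start: (x=1, y=4), facing East
  F3: move forward 3, now at (x=4, y=4)
  R: turn right, now facing South
  R: turn right, now facing West
  R: turn right, now facing North
  F1: move forward 1, now at (x=4, y=3)
  L: turn left, now facing West
  F2: move forward 2, now at (x=2, y=3)
  R: turn right, now facing North
  L: turn left, now facing West
  F1: move forward 1, now at (x=1, y=3)
  L: turn left, now facing South
  R: turn right, now facing West
Final: (x=1, y=3), facing West

Answer: Final position: (x=1, y=3), facing West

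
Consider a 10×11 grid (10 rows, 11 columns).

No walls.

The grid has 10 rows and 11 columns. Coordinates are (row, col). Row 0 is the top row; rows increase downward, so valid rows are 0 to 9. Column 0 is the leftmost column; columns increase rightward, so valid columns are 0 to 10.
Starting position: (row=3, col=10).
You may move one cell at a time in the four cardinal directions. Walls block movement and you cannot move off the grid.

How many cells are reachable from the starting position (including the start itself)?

BFS flood-fill from (row=3, col=10):
  Distance 0: (row=3, col=10)
  Distance 1: (row=2, col=10), (row=3, col=9), (row=4, col=10)
  Distance 2: (row=1, col=10), (row=2, col=9), (row=3, col=8), (row=4, col=9), (row=5, col=10)
  Distance 3: (row=0, col=10), (row=1, col=9), (row=2, col=8), (row=3, col=7), (row=4, col=8), (row=5, col=9), (row=6, col=10)
  Distance 4: (row=0, col=9), (row=1, col=8), (row=2, col=7), (row=3, col=6), (row=4, col=7), (row=5, col=8), (row=6, col=9), (row=7, col=10)
  Distance 5: (row=0, col=8), (row=1, col=7), (row=2, col=6), (row=3, col=5), (row=4, col=6), (row=5, col=7), (row=6, col=8), (row=7, col=9), (row=8, col=10)
  Distance 6: (row=0, col=7), (row=1, col=6), (row=2, col=5), (row=3, col=4), (row=4, col=5), (row=5, col=6), (row=6, col=7), (row=7, col=8), (row=8, col=9), (row=9, col=10)
  Distance 7: (row=0, col=6), (row=1, col=5), (row=2, col=4), (row=3, col=3), (row=4, col=4), (row=5, col=5), (row=6, col=6), (row=7, col=7), (row=8, col=8), (row=9, col=9)
  Distance 8: (row=0, col=5), (row=1, col=4), (row=2, col=3), (row=3, col=2), (row=4, col=3), (row=5, col=4), (row=6, col=5), (row=7, col=6), (row=8, col=7), (row=9, col=8)
  Distance 9: (row=0, col=4), (row=1, col=3), (row=2, col=2), (row=3, col=1), (row=4, col=2), (row=5, col=3), (row=6, col=4), (row=7, col=5), (row=8, col=6), (row=9, col=7)
  Distance 10: (row=0, col=3), (row=1, col=2), (row=2, col=1), (row=3, col=0), (row=4, col=1), (row=5, col=2), (row=6, col=3), (row=7, col=4), (row=8, col=5), (row=9, col=6)
  Distance 11: (row=0, col=2), (row=1, col=1), (row=2, col=0), (row=4, col=0), (row=5, col=1), (row=6, col=2), (row=7, col=3), (row=8, col=4), (row=9, col=5)
  Distance 12: (row=0, col=1), (row=1, col=0), (row=5, col=0), (row=6, col=1), (row=7, col=2), (row=8, col=3), (row=9, col=4)
  Distance 13: (row=0, col=0), (row=6, col=0), (row=7, col=1), (row=8, col=2), (row=9, col=3)
  Distance 14: (row=7, col=0), (row=8, col=1), (row=9, col=2)
  Distance 15: (row=8, col=0), (row=9, col=1)
  Distance 16: (row=9, col=0)
Total reachable: 110 (grid has 110 open cells total)

Answer: Reachable cells: 110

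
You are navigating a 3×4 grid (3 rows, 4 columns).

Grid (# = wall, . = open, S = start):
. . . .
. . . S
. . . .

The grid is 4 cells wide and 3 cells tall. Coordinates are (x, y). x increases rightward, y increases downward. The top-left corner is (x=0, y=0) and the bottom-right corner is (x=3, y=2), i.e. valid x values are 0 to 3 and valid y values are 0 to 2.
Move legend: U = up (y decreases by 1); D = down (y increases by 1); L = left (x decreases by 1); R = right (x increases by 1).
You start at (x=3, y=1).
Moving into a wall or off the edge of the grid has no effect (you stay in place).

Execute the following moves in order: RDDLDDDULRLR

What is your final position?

Answer: Final position: (x=2, y=1)

Derivation:
Start: (x=3, y=1)
  R (right): blocked, stay at (x=3, y=1)
  D (down): (x=3, y=1) -> (x=3, y=2)
  D (down): blocked, stay at (x=3, y=2)
  L (left): (x=3, y=2) -> (x=2, y=2)
  [×3]D (down): blocked, stay at (x=2, y=2)
  U (up): (x=2, y=2) -> (x=2, y=1)
  L (left): (x=2, y=1) -> (x=1, y=1)
  R (right): (x=1, y=1) -> (x=2, y=1)
  L (left): (x=2, y=1) -> (x=1, y=1)
  R (right): (x=1, y=1) -> (x=2, y=1)
Final: (x=2, y=1)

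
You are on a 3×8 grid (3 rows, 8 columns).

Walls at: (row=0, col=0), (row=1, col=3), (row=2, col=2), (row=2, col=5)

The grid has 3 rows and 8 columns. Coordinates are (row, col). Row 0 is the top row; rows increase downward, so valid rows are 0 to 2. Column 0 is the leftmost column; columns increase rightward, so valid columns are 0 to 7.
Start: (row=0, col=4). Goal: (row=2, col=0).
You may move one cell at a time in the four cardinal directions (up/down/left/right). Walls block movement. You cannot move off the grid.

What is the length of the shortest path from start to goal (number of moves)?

Answer: Shortest path length: 6

Derivation:
BFS from (row=0, col=4) until reaching (row=2, col=0):
  Distance 0: (row=0, col=4)
  Distance 1: (row=0, col=3), (row=0, col=5), (row=1, col=4)
  Distance 2: (row=0, col=2), (row=0, col=6), (row=1, col=5), (row=2, col=4)
  Distance 3: (row=0, col=1), (row=0, col=7), (row=1, col=2), (row=1, col=6), (row=2, col=3)
  Distance 4: (row=1, col=1), (row=1, col=7), (row=2, col=6)
  Distance 5: (row=1, col=0), (row=2, col=1), (row=2, col=7)
  Distance 6: (row=2, col=0)  <- goal reached here
One shortest path (6 moves): (row=0, col=4) -> (row=0, col=3) -> (row=0, col=2) -> (row=0, col=1) -> (row=1, col=1) -> (row=1, col=0) -> (row=2, col=0)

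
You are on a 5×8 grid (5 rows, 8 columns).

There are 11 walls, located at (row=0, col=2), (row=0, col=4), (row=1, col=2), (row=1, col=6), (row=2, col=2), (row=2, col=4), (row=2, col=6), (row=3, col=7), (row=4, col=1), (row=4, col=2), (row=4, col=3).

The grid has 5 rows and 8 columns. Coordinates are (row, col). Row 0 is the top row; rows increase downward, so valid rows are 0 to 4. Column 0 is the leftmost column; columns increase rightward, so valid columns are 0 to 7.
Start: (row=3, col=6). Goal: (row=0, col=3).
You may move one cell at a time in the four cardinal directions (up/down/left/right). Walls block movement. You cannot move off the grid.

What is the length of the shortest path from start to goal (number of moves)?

BFS from (row=3, col=6) until reaching (row=0, col=3):
  Distance 0: (row=3, col=6)
  Distance 1: (row=3, col=5), (row=4, col=6)
  Distance 2: (row=2, col=5), (row=3, col=4), (row=4, col=5), (row=4, col=7)
  Distance 3: (row=1, col=5), (row=3, col=3), (row=4, col=4)
  Distance 4: (row=0, col=5), (row=1, col=4), (row=2, col=3), (row=3, col=2)
  Distance 5: (row=0, col=6), (row=1, col=3), (row=3, col=1)
  Distance 6: (row=0, col=3), (row=0, col=7), (row=2, col=1), (row=3, col=0)  <- goal reached here
One shortest path (6 moves): (row=3, col=6) -> (row=3, col=5) -> (row=3, col=4) -> (row=3, col=3) -> (row=2, col=3) -> (row=1, col=3) -> (row=0, col=3)

Answer: Shortest path length: 6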